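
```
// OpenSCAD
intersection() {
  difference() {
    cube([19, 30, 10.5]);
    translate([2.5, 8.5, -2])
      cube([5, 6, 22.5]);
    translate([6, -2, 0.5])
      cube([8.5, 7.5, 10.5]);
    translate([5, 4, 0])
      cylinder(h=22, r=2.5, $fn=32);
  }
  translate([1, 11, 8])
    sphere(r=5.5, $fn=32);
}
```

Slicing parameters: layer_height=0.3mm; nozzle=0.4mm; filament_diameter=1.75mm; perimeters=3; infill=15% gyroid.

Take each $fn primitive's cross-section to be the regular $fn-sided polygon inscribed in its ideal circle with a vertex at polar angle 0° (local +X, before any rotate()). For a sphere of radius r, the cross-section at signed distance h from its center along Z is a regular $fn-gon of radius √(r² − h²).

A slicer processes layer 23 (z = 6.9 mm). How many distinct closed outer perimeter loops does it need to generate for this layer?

At z = 6.9 mm: the 19×30 cube contributes its full rectangle; the 5×6 cube at (2.5, 8.5) contributes its full rectangle; the cube at (6, -2) (footprint 8.5×7.5) is included at this height; the cylinder at (5, 4): section is a regular 32-gon, circumradius r=2.5; Taking the first minus the rest: starting from the 19×30 cube, the 5×6 cube at (2.5, 8.5) lies wholly inside it (removes its full 30.00 mm² and its 22.00 mm outline becomes a hole wall); the 8.5×7.5 cube at (6, -2) partially overlaps it — only the 46.75 mm² overlap (of its 63.75 mm²) is removed, clipping the outline; the r=2.5 cylinder at (5, 4) partially overlaps it — only the 15.06 mm² overlap (of its 19.51 mm²) is removed, clipping the outline — 1 connected region with 1 hole; the r=5.5 sphere at (1, 11) contributes a regular 32-gon of circumradius √(5.5²−1.1²) = 5.389; Keeping only the common overlap: the r=5.5 sphere at (1, 11) partially overlaps the result so far; clipping to the common part keeps 34.71 mm² — 1 connected region. The result has 1 disconnected region.

1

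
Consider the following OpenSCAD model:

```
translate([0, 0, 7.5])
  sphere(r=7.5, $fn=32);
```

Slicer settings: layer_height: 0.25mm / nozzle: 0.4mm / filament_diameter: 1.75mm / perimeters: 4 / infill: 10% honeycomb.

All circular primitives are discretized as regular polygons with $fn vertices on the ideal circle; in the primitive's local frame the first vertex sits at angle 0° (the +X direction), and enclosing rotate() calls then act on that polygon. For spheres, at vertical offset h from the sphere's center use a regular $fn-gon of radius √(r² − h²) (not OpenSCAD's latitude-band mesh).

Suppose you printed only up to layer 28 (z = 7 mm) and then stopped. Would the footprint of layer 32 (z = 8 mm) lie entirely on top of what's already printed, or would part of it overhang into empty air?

Compare the two slices. At z = 7: the sphere: section is a regular 32-gon, circumradius = √(r²−h²) = √(7.5²−0.5²) = 7.483 (area = (32/2)·7.483²·sin(360°/32) = 174.80 mm²). At z = 8: the r=7.5 sphere slices to a regular 32-gon of circumradius 7.483 (√(r²−h²) with h=0.5 from center) (area = (32/2)·7.483²·sin(360°/32) = 174.80 mm²). Checking containment: the cross-section at z = 8 is a subset of the cross-section at z = 7.

entirely on top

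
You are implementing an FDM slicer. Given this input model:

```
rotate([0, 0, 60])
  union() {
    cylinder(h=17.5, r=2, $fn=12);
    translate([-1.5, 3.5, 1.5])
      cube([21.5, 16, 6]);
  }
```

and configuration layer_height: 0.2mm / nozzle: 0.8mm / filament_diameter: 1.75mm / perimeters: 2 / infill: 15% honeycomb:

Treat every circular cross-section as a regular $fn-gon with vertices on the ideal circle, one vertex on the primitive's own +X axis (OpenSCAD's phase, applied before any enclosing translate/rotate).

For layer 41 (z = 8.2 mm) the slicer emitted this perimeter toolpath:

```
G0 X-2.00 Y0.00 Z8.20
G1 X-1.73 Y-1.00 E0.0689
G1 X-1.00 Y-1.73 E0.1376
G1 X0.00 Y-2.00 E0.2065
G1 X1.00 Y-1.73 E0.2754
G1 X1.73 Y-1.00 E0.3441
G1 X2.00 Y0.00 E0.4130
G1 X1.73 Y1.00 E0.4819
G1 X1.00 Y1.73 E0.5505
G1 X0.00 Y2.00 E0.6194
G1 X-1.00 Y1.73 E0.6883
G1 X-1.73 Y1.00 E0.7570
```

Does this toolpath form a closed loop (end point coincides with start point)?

Start point (G0): (-2.00, 0.00). End point (last G1): the path does not return to the start — open.

no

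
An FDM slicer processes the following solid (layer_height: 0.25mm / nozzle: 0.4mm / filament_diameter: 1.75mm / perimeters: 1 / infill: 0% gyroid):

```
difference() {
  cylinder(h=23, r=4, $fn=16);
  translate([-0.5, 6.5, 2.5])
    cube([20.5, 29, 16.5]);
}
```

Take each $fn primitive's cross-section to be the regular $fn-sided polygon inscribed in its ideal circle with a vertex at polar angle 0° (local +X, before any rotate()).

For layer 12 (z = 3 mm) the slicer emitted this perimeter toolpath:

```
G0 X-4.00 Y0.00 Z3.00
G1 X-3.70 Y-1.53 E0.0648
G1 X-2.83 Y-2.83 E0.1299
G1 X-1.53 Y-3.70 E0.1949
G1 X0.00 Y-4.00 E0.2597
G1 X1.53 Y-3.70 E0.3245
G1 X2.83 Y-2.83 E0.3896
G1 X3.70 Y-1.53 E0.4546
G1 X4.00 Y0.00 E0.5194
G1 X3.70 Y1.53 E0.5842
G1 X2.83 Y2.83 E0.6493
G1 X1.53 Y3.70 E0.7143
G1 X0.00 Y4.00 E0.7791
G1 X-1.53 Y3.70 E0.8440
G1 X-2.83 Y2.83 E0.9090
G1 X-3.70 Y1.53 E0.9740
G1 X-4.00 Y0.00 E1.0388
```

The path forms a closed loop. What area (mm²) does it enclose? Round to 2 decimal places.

49.04 mm²

Apply the shoelace formula to the sequence of (X, Y) vertices; enclosed area = 49.04 mm².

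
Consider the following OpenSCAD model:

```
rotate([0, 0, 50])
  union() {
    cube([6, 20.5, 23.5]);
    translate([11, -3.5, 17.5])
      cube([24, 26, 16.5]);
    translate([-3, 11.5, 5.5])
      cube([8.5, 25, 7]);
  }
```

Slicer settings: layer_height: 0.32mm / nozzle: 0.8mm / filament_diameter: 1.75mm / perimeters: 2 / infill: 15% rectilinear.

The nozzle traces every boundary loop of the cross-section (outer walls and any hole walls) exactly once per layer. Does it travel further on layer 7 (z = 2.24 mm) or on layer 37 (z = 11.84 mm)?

layer 37 (z = 11.84 mm)

Layer 7 (z = 2.24): the 6×20.5 cube contributes its full rectangle (perimeter 53.00 mm); the cube at (11, -3.5) does not reach this height (z outside [17.5, 34]); the cube at (-3, 11.5) is not intersected at this z (z outside [5.5, 12.5]); Taking the union: only the 6×20.5 cube is present, so the union is just that shape — boundary = 53.00 mm; (rotated 50° about Z; rotation is an isometry so areas/perimeters/island counts are preserved). So its perimeter = 53.00 mm. Layer 37 (z = 11.84): the 6×20.5 cube contributes its full rectangle (perimeter 53.00 mm); the cube at (11, -3.5) is absent (z outside [17.5, 34]); the cube at (-3, 11.5) (footprint 8.5×25) is included at this height (perimeter 67.00 mm); Combining (union): the regions partially overlap (shared area 49.50 mm²), so the edge portions inside another operand are dropped and the merged outline is re-measured after clipping — boundary = 91.00 mm; (rotated 50° about Z; rotation is an isometry so areas/perimeters/island counts are preserved). So its perimeter = 91.00 mm. Layer 37 is larger (91.00 vs 53.00 mm).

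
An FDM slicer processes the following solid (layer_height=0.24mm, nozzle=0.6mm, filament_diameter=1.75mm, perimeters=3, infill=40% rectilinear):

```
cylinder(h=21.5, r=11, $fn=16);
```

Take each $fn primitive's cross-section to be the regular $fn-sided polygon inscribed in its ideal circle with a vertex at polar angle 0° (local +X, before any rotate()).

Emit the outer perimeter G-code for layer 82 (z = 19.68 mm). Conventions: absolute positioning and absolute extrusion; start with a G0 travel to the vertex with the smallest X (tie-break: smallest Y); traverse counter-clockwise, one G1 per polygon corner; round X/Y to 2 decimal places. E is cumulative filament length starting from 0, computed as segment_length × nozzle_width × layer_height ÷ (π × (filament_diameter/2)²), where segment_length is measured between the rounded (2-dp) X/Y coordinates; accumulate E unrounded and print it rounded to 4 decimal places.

G0 X-11.00 Y0.00 Z19.68
G1 X-10.16 Y-4.21 E0.2570
G1 X-7.78 Y-7.78 E0.5139
G1 X-4.21 Y-10.16 E0.7708
G1 X0.00 Y-11.00 E1.0278
G1 X4.21 Y-10.16 E1.2848
G1 X7.78 Y-7.78 E1.5417
G1 X10.16 Y-4.21 E1.7985
G1 X11.00 Y0.00 E2.0555
G1 X10.16 Y4.21 E2.3126
G1 X7.78 Y7.78 E2.5694
G1 X4.21 Y10.16 E2.8263
G1 X0.00 Y11.00 E3.0833
G1 X-4.21 Y10.16 E3.3403
G1 X-7.78 Y7.78 E3.5972
G1 X-10.16 Y4.21 E3.8541
G1 X-11.00 Y0.00 E4.1111

At z = 19.68 mm: the r=11 cylinder gives a regular 16-gon of circumradius 11 (constant along its height). The outline is a single polygon with 16 vertices. Extrusion per mm of travel: 0.6 × 0.24 / (π × 0.875²) = 0.059868. Accumulating E over each segment gives final E = 4.1111.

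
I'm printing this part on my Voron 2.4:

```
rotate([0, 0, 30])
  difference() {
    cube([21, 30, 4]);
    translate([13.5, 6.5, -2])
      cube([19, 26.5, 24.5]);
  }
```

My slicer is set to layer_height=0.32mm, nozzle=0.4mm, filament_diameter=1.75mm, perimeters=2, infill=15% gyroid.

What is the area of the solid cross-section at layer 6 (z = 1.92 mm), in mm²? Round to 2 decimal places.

453.75 mm²

At z = 1.92 mm: the cube is present — its section is the full 21×30 rectangle (area 630.00 mm²); the 19×26.5 cube at (13.5, 6.5) contributes its full rectangle (area 503.50 mm²); Taking the first minus the rest: starting from the 21×30 cube (630.00 mm²), the 19×26.5 cube at (13.5, 6.5) partially overlaps it — only the 176.25 mm² overlap (of its 503.50 mm²) is removed, clipping the outline — area = 453.75 mm²; (rotated 30° about Z; rotation is an isometry so areas/perimeters/island counts are preserved). Overall, the cross-section is a single solid region. Net area = 453.75 mm².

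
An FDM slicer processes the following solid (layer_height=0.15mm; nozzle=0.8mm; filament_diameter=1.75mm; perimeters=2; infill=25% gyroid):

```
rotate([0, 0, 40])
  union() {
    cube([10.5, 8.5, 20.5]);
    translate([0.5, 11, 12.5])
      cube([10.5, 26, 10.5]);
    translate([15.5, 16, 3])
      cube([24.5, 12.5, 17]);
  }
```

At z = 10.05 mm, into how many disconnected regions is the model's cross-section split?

2

At z = 10.05 mm: the cube (footprint 10.5×8.5) is included at this height; the cube at (0.5, 11) is not intersected at this z (z outside [12.5, 23]); the cube at (15.5, 16) is present — its section is the full 24.5×12.5 rectangle; Combining (union): the 2 present regions are separate (no shared area or edge), so areas and boundary lengths simply add and each stays a separate island — 2 connected regions; (whole slice rotated 40° about Z — lengths, areas and connectivity unchanged). The result has 2 disconnected regions.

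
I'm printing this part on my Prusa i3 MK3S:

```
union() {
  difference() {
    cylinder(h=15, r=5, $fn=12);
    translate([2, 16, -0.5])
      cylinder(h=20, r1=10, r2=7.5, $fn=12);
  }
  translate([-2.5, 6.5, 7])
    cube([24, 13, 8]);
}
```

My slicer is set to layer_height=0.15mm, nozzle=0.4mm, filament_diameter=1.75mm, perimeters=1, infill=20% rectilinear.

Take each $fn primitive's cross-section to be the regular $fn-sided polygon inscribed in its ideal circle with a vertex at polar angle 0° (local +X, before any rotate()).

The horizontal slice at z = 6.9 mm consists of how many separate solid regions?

1

At z = 6.9 mm: the r=5 cylinder gives a regular 12-gon of circumradius 5 (constant along its height); the cone at (2, 16) (r1=10→r2=7.5) has section circumradius 9.075 here — a regular 12-gon; After the difference (first − rest): starting from the r=5 cylinder, the cone at (2, 16) misses the remaining region (no effect) — 1 connected region; the cube at (-2.5, 6.5) is absent (z outside [7, 15]); Merging all regions: only the result so far is present, so the union is just that shape — 1 connected region. The result has 1 disconnected region.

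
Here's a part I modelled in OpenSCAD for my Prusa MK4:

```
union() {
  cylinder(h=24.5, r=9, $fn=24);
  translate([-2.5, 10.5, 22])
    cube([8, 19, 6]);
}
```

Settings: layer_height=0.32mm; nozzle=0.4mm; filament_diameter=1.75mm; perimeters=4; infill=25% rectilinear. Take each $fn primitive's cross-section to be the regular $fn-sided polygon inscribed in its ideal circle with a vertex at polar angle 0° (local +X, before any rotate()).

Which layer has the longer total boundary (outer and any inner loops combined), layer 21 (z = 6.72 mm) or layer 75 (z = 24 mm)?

Layer 21 (z = 6.72): the r=9 cylinder gives a regular 24-gon of circumradius 9 (constant along its height) (perimeter = 2·24·9.000·sin(180°/24) = 56.39 mm); the cube at (-2.5, 10.5) is absent (z outside [22, 28]); Combining (union): only the r=9 cylinder is present, so the union is just that shape — boundary = 56.39 mm. So its perimeter = 56.39 mm. Layer 75 (z = 24): the r=9 cylinder gives a regular 24-gon of circumradius 9 (constant along its height) (perimeter = 2·24·9.000·sin(180°/24) = 56.39 mm); the 8×19 cube at (-2.5, 10.5) contributes its full rectangle (perimeter 54.00 mm); Taking the union: the 2 present regions are separate (no shared area or edge), so areas and boundary lengths simply add and each stays a separate island — boundary = 110.39 mm. So its perimeter = 110.39 mm. Layer 75 is larger (110.39 vs 56.39 mm).

layer 75 (z = 24 mm)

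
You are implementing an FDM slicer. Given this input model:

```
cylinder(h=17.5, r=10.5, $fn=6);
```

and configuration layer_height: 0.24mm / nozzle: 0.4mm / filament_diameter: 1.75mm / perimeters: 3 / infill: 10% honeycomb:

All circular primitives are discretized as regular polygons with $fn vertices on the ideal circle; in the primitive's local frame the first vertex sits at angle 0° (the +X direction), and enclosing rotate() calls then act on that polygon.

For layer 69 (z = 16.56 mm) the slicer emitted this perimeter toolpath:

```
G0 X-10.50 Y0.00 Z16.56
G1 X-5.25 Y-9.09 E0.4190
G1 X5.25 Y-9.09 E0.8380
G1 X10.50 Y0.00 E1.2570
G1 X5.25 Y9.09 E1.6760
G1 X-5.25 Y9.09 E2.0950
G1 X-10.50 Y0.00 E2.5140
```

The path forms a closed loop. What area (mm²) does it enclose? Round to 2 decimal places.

Apply the shoelace formula to the sequence of (X, Y) vertices; enclosed area = 286.33 mm².

286.33 mm²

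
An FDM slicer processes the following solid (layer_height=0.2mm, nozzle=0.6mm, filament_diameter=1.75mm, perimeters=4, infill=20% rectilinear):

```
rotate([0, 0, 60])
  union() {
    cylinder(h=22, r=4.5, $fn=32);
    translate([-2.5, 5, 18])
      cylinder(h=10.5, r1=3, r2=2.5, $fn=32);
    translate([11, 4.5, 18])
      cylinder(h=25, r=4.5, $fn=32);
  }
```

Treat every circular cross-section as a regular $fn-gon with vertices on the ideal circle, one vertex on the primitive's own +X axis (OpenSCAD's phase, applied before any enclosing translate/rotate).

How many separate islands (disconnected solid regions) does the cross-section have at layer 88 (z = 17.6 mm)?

1

At z = 17.6 mm: the cylinder: section is a regular 32-gon, circumradius r=4.5; the cone at (-2.5, 5) is not intersected at this z (z outside [18, 28.5]); the cylinder at (11, 4.5) does not reach this height (z outside [18, 43]); Merging all regions: only the r=4.5 cylinder is present, so the union is just that shape — 1 connected region; (whole slice rotated 60° about Z — lengths, areas and connectivity unchanged). Overall, the cross-section is a single solid region. Island count = 1.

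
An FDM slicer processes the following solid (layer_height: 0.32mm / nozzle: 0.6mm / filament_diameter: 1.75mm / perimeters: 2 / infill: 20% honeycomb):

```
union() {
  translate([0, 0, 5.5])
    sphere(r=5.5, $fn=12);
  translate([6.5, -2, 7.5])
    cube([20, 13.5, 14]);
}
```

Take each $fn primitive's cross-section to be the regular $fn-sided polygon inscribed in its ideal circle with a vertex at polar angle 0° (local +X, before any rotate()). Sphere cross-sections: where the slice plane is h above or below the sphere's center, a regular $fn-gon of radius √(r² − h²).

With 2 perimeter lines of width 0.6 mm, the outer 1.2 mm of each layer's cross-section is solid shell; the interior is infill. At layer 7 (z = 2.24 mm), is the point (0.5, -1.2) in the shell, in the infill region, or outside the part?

infill

At z = 2.24 mm: the r=5.5 sphere slices to a regular 12-gon of circumradius 4.430 (√(r²−h²) with h=3.26 from center); the cube at (6.5, -2) is not intersected at this z (z outside [7.5, 21.5]); Combining (union): only the r=5.5 sphere is present, so the union is just that shape — 1 connected region. Overall, the cross-section is a single solid region. The nearest boundary edge runs (-0.00, -4.43)→(2.21, -3.84); distance from the point to it = 2.99 mm. The point is inside the cross-section and 2.99 mm from the nearest boundary — more than the 1.2 mm shell width (2 × 0.6), so it's in the infill interior.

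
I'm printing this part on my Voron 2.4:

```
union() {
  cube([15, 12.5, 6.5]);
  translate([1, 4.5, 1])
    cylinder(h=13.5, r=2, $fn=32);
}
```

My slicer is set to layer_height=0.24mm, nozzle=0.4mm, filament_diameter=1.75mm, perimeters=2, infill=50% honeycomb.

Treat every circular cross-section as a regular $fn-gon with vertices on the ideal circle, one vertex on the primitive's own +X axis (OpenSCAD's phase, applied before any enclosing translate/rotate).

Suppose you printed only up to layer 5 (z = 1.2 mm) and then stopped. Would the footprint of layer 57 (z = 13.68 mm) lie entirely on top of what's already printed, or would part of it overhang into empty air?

entirely on top

Compare the two slices. At z = 1.2: the cube is present — its section is the full 15×12.5 rectangle (area 187.50 mm²); the cylinder at (1, 4.5): section is a regular 32-gon, circumradius r=2 (area = (32/2)·2.000²·sin(360°/32) = 12.49 mm²); Merging all regions: the regions partially overlap — summed areas 199.99 mm² minus the doubly-counted overlap 10.06 mm² gives 189.93 mm² — area = 189.93 mm². At z = 13.68: the cube is not intersected at this z (z outside [0, 6.5]); the r=2 cylinder at (1, 4.5) contributes a regular 32-gon of circumradius 2 (area = (32/2)·2.000²·sin(360°/32) = 12.49 mm²); Taking the union: only the r=2 cylinder at (1, 4.5) is present, so the union is just that shape — area = 12.49 mm². Checking containment: the cross-section at z = 13.68 is a subset of the cross-section at z = 1.2.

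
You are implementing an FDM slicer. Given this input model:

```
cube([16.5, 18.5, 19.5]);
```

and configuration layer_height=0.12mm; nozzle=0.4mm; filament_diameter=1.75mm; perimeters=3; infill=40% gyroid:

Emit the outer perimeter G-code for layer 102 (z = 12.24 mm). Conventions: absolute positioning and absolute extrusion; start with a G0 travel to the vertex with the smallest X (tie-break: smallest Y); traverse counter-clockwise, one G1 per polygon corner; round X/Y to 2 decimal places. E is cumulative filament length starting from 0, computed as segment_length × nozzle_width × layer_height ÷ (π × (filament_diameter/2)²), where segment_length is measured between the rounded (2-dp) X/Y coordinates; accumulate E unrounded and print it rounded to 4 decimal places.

At z = 12.24 mm: the cube (footprint 16.5×18.5) is included at this height. The outline is a single polygon with 4 vertices. Extrusion per mm of travel: 0.4 × 0.12 / (π × 0.875²) = 0.019956. Accumulating E over each segment gives final E = 1.3969.

G0 X0.00 Y0.00 Z12.24
G1 X16.50 Y0.00 E0.3293
G1 X16.50 Y18.50 E0.6985
G1 X0.00 Y18.50 E1.0277
G1 X0.00 Y0.00 E1.3969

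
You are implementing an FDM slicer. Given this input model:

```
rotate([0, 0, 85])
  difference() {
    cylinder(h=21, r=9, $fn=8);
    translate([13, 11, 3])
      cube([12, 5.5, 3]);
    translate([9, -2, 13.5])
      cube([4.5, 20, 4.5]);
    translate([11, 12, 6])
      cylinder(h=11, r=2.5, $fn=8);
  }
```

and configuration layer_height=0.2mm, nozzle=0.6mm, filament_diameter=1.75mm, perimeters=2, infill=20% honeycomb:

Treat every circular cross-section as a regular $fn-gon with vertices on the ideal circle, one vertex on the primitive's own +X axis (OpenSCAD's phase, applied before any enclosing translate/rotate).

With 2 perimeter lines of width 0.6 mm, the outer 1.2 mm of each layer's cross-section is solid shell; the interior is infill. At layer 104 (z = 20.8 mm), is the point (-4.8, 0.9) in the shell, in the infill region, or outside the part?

At z = 20.8 mm: the r=9 cylinder gives a regular 8-gon of circumradius 9 (constant along its height); the cube at (13, 11) is not intersected at this z (z outside [3, 6]); the cube at (9, -2) is absent (z outside [13.5, 18]); the cylinder at (11, 12) is not intersected at this z (z outside [6, 17]); Subtracting the remaining from the first: none of the subtracted shapes is present at this height, so the r=9 cylinder is unchanged — 1 connected region; (rotated 85° about Z; rotation is an isometry so areas/perimeters/island counts are preserved). Overall, the cross-section is a single solid region. Undo the 85° rotation: the query point maps to (0.478, 4.860) in the un-rotated model frame. The nearest boundary edge runs (6.36, 6.36)→(0.00, 9.00); distance from the point to it = 3.64 mm. The point is inside the cross-section and 3.64 mm from the nearest boundary — more than the 1.2 mm shell width (2 × 0.6), so it's in the infill interior.

infill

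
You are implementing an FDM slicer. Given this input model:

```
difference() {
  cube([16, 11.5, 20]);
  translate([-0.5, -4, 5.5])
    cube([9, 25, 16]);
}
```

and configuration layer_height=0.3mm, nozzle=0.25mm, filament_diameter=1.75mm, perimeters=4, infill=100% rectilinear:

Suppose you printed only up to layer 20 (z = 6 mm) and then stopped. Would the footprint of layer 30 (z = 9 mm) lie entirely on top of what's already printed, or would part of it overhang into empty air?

Compare the two slices. At z = 6: the cube (footprint 16×11.5) is included at this height (area 184.00 mm²); the cube at (-0.5, -4) is present — its section is the full 9×25 rectangle (area 225.00 mm²); Taking the first minus the rest: starting from the 16×11.5 cube (184.00 mm²), the 9×25 cube at (-0.5, -4) partially overlaps it — only the 97.75 mm² overlap (of its 225.00 mm²) is removed, clipping the outline — area = 86.25 mm². At z = 9: the cube is present — its section is the full 16×11.5 rectangle (area 184.00 mm²); the cube at (-0.5, -4) is present — its section is the full 9×25 rectangle (area 225.00 mm²); Taking the first minus the rest: starting from the 16×11.5 cube (184.00 mm²), the 9×25 cube at (-0.5, -4) partially overlaps it — only the 97.75 mm² overlap (of its 225.00 mm²) is removed, clipping the outline — area = 86.25 mm². Checking containment: the cross-section at z = 9 is a subset of the cross-section at z = 6.

entirely on top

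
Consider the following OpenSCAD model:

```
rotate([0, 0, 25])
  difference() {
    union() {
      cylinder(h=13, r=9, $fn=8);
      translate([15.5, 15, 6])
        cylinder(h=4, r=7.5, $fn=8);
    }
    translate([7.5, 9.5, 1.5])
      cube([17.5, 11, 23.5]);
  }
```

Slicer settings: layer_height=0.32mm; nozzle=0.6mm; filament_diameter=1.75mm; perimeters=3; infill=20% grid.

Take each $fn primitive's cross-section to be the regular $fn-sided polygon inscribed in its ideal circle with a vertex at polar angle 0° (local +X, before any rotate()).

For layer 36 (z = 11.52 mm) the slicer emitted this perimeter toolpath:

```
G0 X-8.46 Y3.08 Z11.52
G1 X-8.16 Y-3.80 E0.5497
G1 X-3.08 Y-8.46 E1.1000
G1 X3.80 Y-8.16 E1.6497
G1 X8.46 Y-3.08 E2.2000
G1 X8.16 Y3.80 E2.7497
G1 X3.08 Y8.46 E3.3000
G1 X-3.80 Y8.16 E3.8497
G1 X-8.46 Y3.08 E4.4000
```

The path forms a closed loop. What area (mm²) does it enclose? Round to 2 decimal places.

229.22 mm²

Apply the shoelace formula to the sequence of (X, Y) vertices; enclosed area = 229.22 mm².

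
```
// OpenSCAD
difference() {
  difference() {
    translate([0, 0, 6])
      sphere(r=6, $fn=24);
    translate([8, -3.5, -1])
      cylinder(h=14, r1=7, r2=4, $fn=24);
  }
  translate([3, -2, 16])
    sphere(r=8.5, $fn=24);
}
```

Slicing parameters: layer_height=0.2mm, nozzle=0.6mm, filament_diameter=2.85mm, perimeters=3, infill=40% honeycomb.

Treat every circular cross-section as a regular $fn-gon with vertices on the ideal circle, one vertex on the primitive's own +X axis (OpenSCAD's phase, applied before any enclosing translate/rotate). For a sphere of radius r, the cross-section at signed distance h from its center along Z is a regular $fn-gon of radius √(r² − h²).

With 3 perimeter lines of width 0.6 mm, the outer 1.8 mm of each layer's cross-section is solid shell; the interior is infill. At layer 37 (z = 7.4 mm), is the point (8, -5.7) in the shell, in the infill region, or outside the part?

At z = 7.4 mm: the r=6 sphere slices to a regular 24-gon of circumradius 5.834 (√(r²−h²) with h=1.4 from center); the cone at (8, -3.5) (r1=7→r2=4) has section circumradius 5.200 here — a regular 24-gon; Taking the first minus the rest: starting from the r=6 sphere, the cone at (8, -3.5) partially overlaps it — only the 10.11 mm² overlap (of its 83.98 mm²) is removed, clipping the outline — 1 connected region; the sphere at (3, -2) does not reach this height (|z−center|=8.600 > r=8.5); Taking the first minus the rest: none of the subtracted shapes is present at this height, so the result so far is unchanged — 1 connected region. Overall, the cross-section is a single solid region. The nearest boundary edge runs (2.98, -4.85)→(3.03, -4.97); distance from the point to it = 5.03 mm. The point is not inside any of the regions above, so it lies outside the cross-section (5.03 mm from the nearest boundary).

outside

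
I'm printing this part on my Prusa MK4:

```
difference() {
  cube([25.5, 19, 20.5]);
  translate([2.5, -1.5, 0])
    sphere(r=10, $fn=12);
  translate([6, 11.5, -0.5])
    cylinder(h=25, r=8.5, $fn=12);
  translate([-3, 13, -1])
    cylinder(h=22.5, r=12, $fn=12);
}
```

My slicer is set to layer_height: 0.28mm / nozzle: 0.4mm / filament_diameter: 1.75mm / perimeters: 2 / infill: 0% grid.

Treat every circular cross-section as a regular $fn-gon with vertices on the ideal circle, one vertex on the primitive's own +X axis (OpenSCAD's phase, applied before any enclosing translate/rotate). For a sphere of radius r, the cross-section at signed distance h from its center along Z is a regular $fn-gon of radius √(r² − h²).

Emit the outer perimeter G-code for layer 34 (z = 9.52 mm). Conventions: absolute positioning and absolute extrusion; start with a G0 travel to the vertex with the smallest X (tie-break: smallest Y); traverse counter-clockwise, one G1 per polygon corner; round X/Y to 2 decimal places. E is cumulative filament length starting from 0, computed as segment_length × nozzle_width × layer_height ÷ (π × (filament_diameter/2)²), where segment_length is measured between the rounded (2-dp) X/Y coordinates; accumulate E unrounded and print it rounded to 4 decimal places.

G0 X0.00 Y0.18 Z9.52
G1 X0.97 Y1.15 E0.0639
G1 X2.50 Y1.56 E0.1376
G1 X4.03 Y1.15 E0.2114
G1 X5.15 Y0.03 E0.2851
G1 X5.16 Y0.00 E0.2866
G1 X25.50 Y0.00 E1.2337
G1 X25.50 Y19.00 E2.1185
G1 X9.73 Y19.00 E2.8528
G1 X10.25 Y18.86 E2.8778
G1 X13.36 Y15.75 E3.0826
G1 X14.50 Y11.50 E3.2875
G1 X13.36 Y7.25 E3.4924
G1 X10.25 Y4.14 E3.6972
G1 X6.00 Y3.00 E3.9021
G1 X3.94 Y3.55 E4.0014
G1 X3.00 Y2.61 E4.0633
G1 X0.00 Y1.80 E4.2080
G1 X0.00 Y0.18 E4.2834

At z = 9.52 mm: the 25.5×19 cube contributes its full rectangle; the sphere at (2.5, -1.5): section is a regular 12-gon, circumradius = √(r²−h²) = √(10²−9.52²) = 3.061; the r=8.5 cylinder at (6, 11.5) contributes a regular 12-gon of circumradius 8.5; the r=12 cylinder at (-3, 13) contributes a regular 12-gon of circumradius 12; Taking the first minus the rest: starting from the 25.5×19 cube, the r=10 sphere at (2.5, -1.5) partially overlaps it — only the 5.46 mm² overlap (of its 28.11 mm²) is removed, clipping the outline; the r=8.5 cylinder at (6, 11.5) partially overlaps it — only the 194.75 mm² overlap (of its 216.75 mm²) is removed, clipping the outline; the r=12 cylinder at (-3, 13) partially overlaps it — only the 9.50 mm² overlap (of its 432.00 mm²) is removed, clipping the outline — 1 connected region. The outline is a single polygon with 18 vertices. Extrusion per mm of travel: 0.4 × 0.28 / (π × 0.875²) = 0.046564. Accumulating E over each segment gives final E = 4.2834.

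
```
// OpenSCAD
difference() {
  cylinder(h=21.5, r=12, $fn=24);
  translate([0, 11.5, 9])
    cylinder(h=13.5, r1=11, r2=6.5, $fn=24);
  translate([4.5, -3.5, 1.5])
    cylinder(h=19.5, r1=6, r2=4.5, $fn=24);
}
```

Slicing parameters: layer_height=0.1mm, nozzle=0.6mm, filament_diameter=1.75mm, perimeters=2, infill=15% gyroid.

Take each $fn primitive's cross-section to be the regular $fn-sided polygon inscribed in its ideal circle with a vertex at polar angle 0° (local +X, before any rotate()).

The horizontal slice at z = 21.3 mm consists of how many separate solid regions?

At z = 21.3 mm: the cylinder: section is a regular 24-gon, circumradius r=12; the cone at (0, 11.5) contributes a regular 24-gon of circumradius 6.900 (interpolated between r1=11 and r2=6.5 at t=0.911); the cone at (4.5, -3.5) is not intersected at this z (z outside [1.5, 21]); After the difference (first − rest): starting from the r=12 cylinder, the cone at (0, 11.5) partially overlaps it — only the 70.60 mm² overlap (of its 147.87 mm²) is removed, clipping the outline — 1 connected region. The result has 1 disconnected region.

1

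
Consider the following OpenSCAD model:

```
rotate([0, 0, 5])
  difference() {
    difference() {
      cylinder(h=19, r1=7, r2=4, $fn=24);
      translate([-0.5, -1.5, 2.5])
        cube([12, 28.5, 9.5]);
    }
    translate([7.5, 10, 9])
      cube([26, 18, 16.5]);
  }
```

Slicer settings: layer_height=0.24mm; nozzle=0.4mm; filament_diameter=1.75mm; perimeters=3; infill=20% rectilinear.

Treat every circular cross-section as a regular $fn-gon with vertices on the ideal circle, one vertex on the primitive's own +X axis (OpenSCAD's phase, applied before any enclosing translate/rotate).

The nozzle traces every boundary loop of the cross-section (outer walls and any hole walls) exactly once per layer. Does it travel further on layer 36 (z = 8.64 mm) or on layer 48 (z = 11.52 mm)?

Layer 36 (z = 8.64): the cone contributes a regular 24-gon of circumradius 5.636 (interpolated between r1=7 and r2=4 at t=0.455) (perimeter = 2·24·5.636·sin(180°/24) = 35.31 mm); the cube at (-0.5, -1.5) is present — its section is the full 12×28.5 rectangle (perimeter 81.00 mm); After the difference (first − rest): starting from the cone, the 12×28.5 cube at (-0.5, -1.5) partially overlaps it — only the 36.52 mm² overlap (of its 342.00 mm²) is removed, clipping the outline — boundary = 37.46 mm; the cube at (7.5, 10) does not reach this height (z outside [9, 25.5]); Taking the first minus the rest: none of the subtracted shapes is present at this height, so the result so far is unchanged — boundary = 37.46 mm; (rotated 5° about Z; rotation is an isometry so areas/perimeters/island counts are preserved). So its perimeter = 37.46 mm. Layer 48 (z = 11.52): the cone (r1=7→r2=4) has section circumradius 5.181 here — a regular 24-gon (perimeter = 2·24·5.181·sin(180°/24) = 32.46 mm); the 12×28.5 cube at (-0.5, -1.5) contributes its full rectangle (perimeter 81.00 mm); After the difference (first − rest): starting from the cone, the 12×28.5 cube at (-0.5, -1.5) partially overlaps it — only the 31.79 mm² overlap (of its 342.00 mm²) is removed, clipping the outline — boundary = 34.37 mm; the cube at (7.5, 10) (footprint 26×18) is included at this height (perimeter 88.00 mm); Subtracting the remaining from the first: starting from that combined region, the 26×18 cube at (7.5, 10) misses the remaining region (no effect) — boundary = 34.37 mm; (whole slice rotated 5° about Z — lengths, areas and connectivity unchanged). So its perimeter = 34.37 mm. Layer 36 is larger (37.46 vs 34.37 mm).

layer 36 (z = 8.64 mm)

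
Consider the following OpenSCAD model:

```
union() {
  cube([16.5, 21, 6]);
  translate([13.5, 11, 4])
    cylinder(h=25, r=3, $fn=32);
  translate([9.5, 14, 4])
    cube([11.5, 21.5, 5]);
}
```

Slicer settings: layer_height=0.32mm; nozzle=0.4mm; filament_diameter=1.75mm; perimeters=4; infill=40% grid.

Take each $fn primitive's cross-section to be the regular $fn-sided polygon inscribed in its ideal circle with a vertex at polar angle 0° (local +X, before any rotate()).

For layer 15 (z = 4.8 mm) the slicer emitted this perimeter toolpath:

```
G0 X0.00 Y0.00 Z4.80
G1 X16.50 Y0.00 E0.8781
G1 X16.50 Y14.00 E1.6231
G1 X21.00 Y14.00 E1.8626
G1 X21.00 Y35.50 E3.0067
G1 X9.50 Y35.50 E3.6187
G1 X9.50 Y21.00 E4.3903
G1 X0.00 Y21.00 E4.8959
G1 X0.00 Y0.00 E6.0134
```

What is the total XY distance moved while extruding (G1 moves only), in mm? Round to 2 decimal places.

113.00 mm

Sum the Euclidean lengths of each G1 segment: total = 113.00 mm.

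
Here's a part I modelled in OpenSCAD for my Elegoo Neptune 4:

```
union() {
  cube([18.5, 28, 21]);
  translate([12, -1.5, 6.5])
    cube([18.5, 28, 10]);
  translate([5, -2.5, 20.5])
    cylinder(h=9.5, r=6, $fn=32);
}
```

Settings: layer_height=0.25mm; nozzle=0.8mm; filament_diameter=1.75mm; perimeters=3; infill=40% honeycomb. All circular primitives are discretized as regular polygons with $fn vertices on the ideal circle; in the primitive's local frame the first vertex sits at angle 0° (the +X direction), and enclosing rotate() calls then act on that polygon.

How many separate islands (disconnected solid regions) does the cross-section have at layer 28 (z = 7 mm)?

At z = 7 mm: the cube is present — its section is the full 18.5×28 rectangle; the 18.5×28 cube at (12, -1.5) contributes its full rectangle; the cylinder at (5, -2.5) is absent (z outside [20.5, 30]); Combining (union): the regions partially overlap (shared area 172.25 mm²), so overlapping operands fuse into one piece — 1 connected region. Overall, the cross-section is a single solid region. Island count = 1.

1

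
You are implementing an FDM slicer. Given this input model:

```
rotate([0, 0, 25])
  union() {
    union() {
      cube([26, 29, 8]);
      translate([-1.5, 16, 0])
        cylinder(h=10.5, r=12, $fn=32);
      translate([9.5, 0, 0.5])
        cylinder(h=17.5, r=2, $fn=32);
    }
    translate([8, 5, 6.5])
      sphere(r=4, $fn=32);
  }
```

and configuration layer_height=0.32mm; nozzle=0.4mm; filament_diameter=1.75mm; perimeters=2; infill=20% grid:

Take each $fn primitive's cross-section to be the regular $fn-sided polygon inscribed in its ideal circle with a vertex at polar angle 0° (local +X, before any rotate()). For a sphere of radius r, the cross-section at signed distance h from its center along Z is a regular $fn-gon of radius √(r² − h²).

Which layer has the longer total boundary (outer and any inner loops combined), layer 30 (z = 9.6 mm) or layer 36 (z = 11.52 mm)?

layer 30 (z = 9.6 mm)

Layer 30 (z = 9.6): the cube is not intersected at this z (z outside [0, 8]); the r=12 cylinder at (-1.5, 16) contributes a regular 32-gon of circumradius 12 (perimeter = 2·32·12.000·sin(180°/32) = 75.28 mm); the r=2 cylinder at (9.5, 0) gives a regular 32-gon of circumradius 2 (constant along its height) (perimeter = 2·32·2.000·sin(180°/32) = 12.55 mm); Combining (union): the 2 present regions are separate (no shared area or edge), so areas and boundary lengths simply add and each stays a separate island — boundary = 87.82 mm; the r=4 sphere at (8, 5) contributes a regular 32-gon of circumradius √(4²−3.1²) = 2.528 (perimeter = 2·32·2.528·sin(180°/32) = 15.86 mm); Merging all regions: the 2 present regions are separate (no shared area or edge), so areas and boundary lengths simply add and each stays a separate island — boundary = 103.68 mm; (rotated 25° about Z; rotation is an isometry so areas/perimeters/island counts are preserved). So its perimeter = 103.68 mm. Layer 36 (z = 11.52): the cube is absent (z outside [0, 8]); the cylinder at (-1.5, 16) does not reach this height (z outside [0, 10.5]); the cylinder at (9.5, 0): section is a regular 32-gon, circumradius r=2 (perimeter = 2·32·2.000·sin(180°/32) = 12.55 mm); Taking the union: only the r=2 cylinder at (9.5, 0) is present, so the union is just that shape — boundary = 12.55 mm; the sphere at (8, 5) does not reach this height (|z−center|=5.020 > r=4); Taking the union: only the result so far is present, so the union is just that shape — boundary = 12.55 mm; (rotated 25° about Z; rotation is an isometry so areas/perimeters/island counts are preserved). So its perimeter = 12.55 mm. Layer 30 is larger (103.68 vs 12.55 mm).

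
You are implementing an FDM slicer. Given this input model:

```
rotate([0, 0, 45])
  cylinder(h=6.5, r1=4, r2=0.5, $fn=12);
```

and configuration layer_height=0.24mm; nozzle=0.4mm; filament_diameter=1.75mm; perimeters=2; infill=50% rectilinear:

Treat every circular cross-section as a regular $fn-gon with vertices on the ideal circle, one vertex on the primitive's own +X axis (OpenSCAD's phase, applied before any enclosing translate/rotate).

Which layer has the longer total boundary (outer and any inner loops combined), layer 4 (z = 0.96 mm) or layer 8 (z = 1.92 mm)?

layer 4 (z = 0.96 mm)

Layer 4 (z = 0.96): the cone: at t=0.148 of its height the radius interpolates to r₁+(r₂−r₁)t = 3.483, giving a regular 12-gon of that circumradius (perimeter = 2·12·3.483·sin(180°/12) = 21.64 mm); (rotated 45° about Z; rotation is an isometry so areas/perimeters/island counts are preserved). So its perimeter = 21.64 mm. Layer 8 (z = 1.92): the cone (r1=4→r2=0.5) has section circumradius 2.966 here — a regular 12-gon (perimeter = 2·12·2.966·sin(180°/12) = 18.42 mm); (rotated 45° about Z; rotation is an isometry so areas/perimeters/island counts are preserved). So its perimeter = 18.42 mm. Layer 4 is larger (21.64 vs 18.42 mm).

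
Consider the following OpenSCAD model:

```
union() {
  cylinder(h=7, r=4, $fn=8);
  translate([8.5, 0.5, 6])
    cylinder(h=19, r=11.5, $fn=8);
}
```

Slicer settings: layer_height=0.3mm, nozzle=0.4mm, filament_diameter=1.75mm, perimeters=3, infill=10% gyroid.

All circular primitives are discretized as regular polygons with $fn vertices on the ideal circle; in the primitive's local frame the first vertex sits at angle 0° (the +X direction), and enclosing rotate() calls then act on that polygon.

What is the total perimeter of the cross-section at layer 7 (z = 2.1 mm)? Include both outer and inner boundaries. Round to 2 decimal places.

24.49 mm

At z = 2.1 mm: the r=4 cylinder gives a regular 8-gon of circumradius 4 (constant along its height) (perimeter = 2·8·4.000·sin(180°/8) = 24.49 mm); the cylinder at (8.5, 0.5) is absent (z outside [6, 25]); Combining (union): only the r=4 cylinder is present, so the union is just that shape — boundary = 24.49 mm. Overall, the cross-section is a single solid region. Total boundary length (outer) = 24.49 mm.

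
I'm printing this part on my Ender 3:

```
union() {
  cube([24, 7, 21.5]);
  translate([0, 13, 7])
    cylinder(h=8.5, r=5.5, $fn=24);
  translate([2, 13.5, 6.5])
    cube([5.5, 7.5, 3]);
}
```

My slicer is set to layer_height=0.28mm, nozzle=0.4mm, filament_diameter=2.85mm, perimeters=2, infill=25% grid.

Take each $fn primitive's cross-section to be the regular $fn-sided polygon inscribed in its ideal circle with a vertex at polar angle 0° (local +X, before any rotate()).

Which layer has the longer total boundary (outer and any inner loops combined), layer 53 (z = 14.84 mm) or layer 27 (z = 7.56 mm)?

Layer 53 (z = 14.84): the cube is present — its section is the full 24×7 rectangle (perimeter 62.00 mm); the cylinder at (0, 13): section is a regular 24-gon, circumradius r=5.5 (perimeter = 2·24·5.500·sin(180°/24) = 34.46 mm); the cube at (2, 13.5) is absent (z outside [6.5, 9.5]); Taking the union: the 2 present regions are separate (no shared area or edge), so areas and boundary lengths simply add and each stays a separate island — boundary = 96.46 mm. So its perimeter = 96.46 mm. Layer 27 (z = 7.56): the cube is present — its section is the full 24×7 rectangle (perimeter 62.00 mm); the r=5.5 cylinder at (0, 13) gives a regular 24-gon of circumradius 5.5 (constant along its height) (perimeter = 2·24·5.500·sin(180°/24) = 34.46 mm); the 5.5×7.5 cube at (2, 13.5) contributes its full rectangle (perimeter 26.00 mm); Merging all regions: the regions partially overlap (shared area 11.06 mm²), so the edge portions inside another operand are dropped and the merged outline is re-measured after clipping — boundary = 108.40 mm. So its perimeter = 108.40 mm. Layer 27 is larger (108.40 vs 96.46 mm).

layer 27 (z = 7.56 mm)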